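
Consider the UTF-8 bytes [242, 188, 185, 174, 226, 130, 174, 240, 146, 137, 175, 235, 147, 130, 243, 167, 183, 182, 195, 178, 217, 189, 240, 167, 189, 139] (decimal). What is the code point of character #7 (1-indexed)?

U+067D

Offset 0: leading byte 0xF2 = 11110010 → 4-byte char #1 = F2 BC B9 AE.
Offset 4: leading byte 0xE2 = 11100010 → 3-byte char #2 = E2 82 AE.
Offset 7: leading byte 0xF0 = 11110000 → 4-byte char #3 = F0 92 89 AF.
Offset 11: leading byte 0xEB = 11101011 → 3-byte char #4 = EB 93 82.
Offset 14: leading byte 0xF3 = 11110011 → 4-byte char #5 = F3 A7 B7 B6.
Offset 18: leading byte 0xC3 = 11000011 → 2-byte char #6 = C3 B2.
Offset 20: leading byte 0xD9 = 11011001 → 2-byte char #7 = D9 BD.
Leading byte 0xD9 = 11011001 matches 110xxxxx → 2-byte sequence.
Byte 1: 0xD9 = 11011001, payload 11001 (5 bits).
Byte 2: 0xBD = 10111101 (10xxxxxx ✓), payload 111101.
Concatenate: 11001111101 = 0x67D (11 bits → U+067D).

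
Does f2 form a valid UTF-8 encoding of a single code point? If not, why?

Leading byte 0xF2 = 11110010 → 4-byte form, but only 1 byte is present.

invalid (sequence truncated)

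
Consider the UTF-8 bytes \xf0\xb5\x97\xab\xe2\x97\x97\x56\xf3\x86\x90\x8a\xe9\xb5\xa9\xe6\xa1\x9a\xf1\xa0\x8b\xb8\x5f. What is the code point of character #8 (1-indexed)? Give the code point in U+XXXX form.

Offset 0: leading byte 0xF0 = 11110000 → 4-byte char #1 = F0 B5 97 AB.
Offset 4: leading byte 0xE2 = 11100010 → 3-byte char #2 = E2 97 97.
Offset 7: leading byte 0x56 = 01010110 → 1-byte char #3 = 56.
Offset 8: leading byte 0xF3 = 11110011 → 4-byte char #4 = F3 86 90 8A.
Offset 12: leading byte 0xE9 = 11101001 → 3-byte char #5 = E9 B5 A9.
Offset 15: leading byte 0xE6 = 11100110 → 3-byte char #6 = E6 A1 9A.
Offset 18: leading byte 0xF1 = 11110001 → 4-byte char #7 = F1 A0 8B B8.
Offset 22: leading byte 0x5F = 01011111 → 1-byte char #8 = 5F.
Leading byte 0x5F = 01011111 matches 0xxxxxxx → 1-byte sequence.
Byte 1: 0x5F = 01011111, payload 1011111 (7 bits).
Concatenate: 1011111 = 0x5F (7 bits → U+005F).

U+005F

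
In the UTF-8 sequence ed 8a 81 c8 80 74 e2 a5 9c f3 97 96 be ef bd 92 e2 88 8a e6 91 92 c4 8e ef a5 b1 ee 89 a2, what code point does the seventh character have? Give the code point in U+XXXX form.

Offset 0: leading byte 0xED = 11101101 → 3-byte char #1 = ED 8A 81.
Offset 3: leading byte 0xC8 = 11001000 → 2-byte char #2 = C8 80.
Offset 5: leading byte 0x74 = 01110100 → 1-byte char #3 = 74.
Offset 6: leading byte 0xE2 = 11100010 → 3-byte char #4 = E2 A5 9C.
Offset 9: leading byte 0xF3 = 11110011 → 4-byte char #5 = F3 97 96 BE.
Offset 13: leading byte 0xEF = 11101111 → 3-byte char #6 = EF BD 92.
Offset 16: leading byte 0xE2 = 11100010 → 3-byte char #7 = E2 88 8A.
Leading byte 0xE2 = 11100010 matches 1110xxxx → 3-byte sequence.
Byte 1: 0xE2 = 11100010, payload 0010 (4 bits).
Byte 2: 0x88 = 10001000 (10xxxxxx ✓), payload 001000.
Byte 3: 0x8A = 10001010 (10xxxxxx ✓), payload 001010.
Concatenate: 0010001000001010 = 0x220A (16 bits → U+220A).

U+220A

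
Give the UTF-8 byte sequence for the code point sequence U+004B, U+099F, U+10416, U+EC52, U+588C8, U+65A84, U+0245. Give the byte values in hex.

U+004B: 1-byte form → 4B.
U+099F: 3-byte form → E0 A6 9F.
U+10416: 4-byte form → F0 90 90 96.
U+EC52: 3-byte form → EE B1 92.
U+588C8: 4-byte form → F1 98 A3 88.
U+65A84: 4-byte form → F1 A5 AA 84.
U+0245: 2-byte form → C9 85.
Concatenated (21 bytes): 4B E0 A6 9F F0 90 90 96 EE B1 92 F1 98 A3 88 F1 A5 AA 84 C9 85.

4B E0 A6 9F F0 90 90 96 EE B1 92 F1 98 A3 88 F1 A5 AA 84 C9 85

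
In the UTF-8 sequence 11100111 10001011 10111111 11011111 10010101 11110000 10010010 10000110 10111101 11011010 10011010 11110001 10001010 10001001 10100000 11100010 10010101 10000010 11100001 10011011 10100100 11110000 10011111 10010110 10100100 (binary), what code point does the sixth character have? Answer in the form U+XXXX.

U+2542

Offset 0: leading byte 0xE7 = 11100111 → 3-byte char #1 = E7 8B BF.
Offset 3: leading byte 0xDF = 11011111 → 2-byte char #2 = DF 95.
Offset 5: leading byte 0xF0 = 11110000 → 4-byte char #3 = F0 92 86 BD.
Offset 9: leading byte 0xDA = 11011010 → 2-byte char #4 = DA 9A.
Offset 11: leading byte 0xF1 = 11110001 → 4-byte char #5 = F1 8A 89 A0.
Offset 15: leading byte 0xE2 = 11100010 → 3-byte char #6 = E2 95 82.
Leading byte 0xE2 = 11100010 matches 1110xxxx → 3-byte sequence.
Byte 1: 0xE2 = 11100010, payload 0010 (4 bits).
Byte 2: 0x95 = 10010101 (10xxxxxx ✓), payload 010101.
Byte 3: 0x82 = 10000010 (10xxxxxx ✓), payload 000010.
Concatenate: 0010010101000010 = 0x2542 (16 bits → U+2542).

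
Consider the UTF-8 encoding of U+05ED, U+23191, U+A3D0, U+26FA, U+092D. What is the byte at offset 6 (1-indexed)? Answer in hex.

1-indexed offset 6 is 0-indexed offset 5.
U+05ED → 2-byte form D7 AD at offsets 0–1.
U+23191 → 4-byte form F0 A3 86 91 at offsets 2–5.
Offset 5 falls in char 2's range; it's byte 4 of F0 A3 86 91 = 0x91.

0x91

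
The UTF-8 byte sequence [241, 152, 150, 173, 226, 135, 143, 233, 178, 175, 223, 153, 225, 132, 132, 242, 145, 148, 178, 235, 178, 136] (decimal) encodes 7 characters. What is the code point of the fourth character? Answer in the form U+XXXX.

Offset 0: leading byte 0xF1 = 11110001 → 4-byte char #1 = F1 98 96 AD.
Offset 4: leading byte 0xE2 = 11100010 → 3-byte char #2 = E2 87 8F.
Offset 7: leading byte 0xE9 = 11101001 → 3-byte char #3 = E9 B2 AF.
Offset 10: leading byte 0xDF = 11011111 → 2-byte char #4 = DF 99.
Leading byte 0xDF = 11011111 matches 110xxxxx → 2-byte sequence.
Byte 1: 0xDF = 11011111, payload 11111 (5 bits).
Byte 2: 0x99 = 10011001 (10xxxxxx ✓), payload 011001.
Concatenate: 11111011001 = 0x7D9 (11 bits → U+07D9).

U+07D9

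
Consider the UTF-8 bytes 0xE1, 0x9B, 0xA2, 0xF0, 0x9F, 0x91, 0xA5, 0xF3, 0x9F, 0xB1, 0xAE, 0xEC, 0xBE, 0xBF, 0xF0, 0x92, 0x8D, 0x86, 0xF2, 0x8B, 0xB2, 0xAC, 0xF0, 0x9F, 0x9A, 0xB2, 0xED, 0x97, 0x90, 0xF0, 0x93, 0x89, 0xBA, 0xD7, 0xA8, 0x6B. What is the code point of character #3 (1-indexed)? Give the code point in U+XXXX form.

Offset 0: leading byte 0xE1 = 11100001 → 3-byte char #1 = E1 9B A2.
Offset 3: leading byte 0xF0 = 11110000 → 4-byte char #2 = F0 9F 91 A5.
Offset 7: leading byte 0xF3 = 11110011 → 4-byte char #3 = F3 9F B1 AE.
Leading byte 0xF3 = 11110011 matches 11110xxx → 4-byte sequence.
Byte 1: 0xF3 = 11110011, payload 011 (3 bits).
Byte 2: 0x9F = 10011111 (10xxxxxx ✓), payload 011111.
Byte 3: 0xB1 = 10110001 (10xxxxxx ✓), payload 110001.
Byte 4: 0xAE = 10101110 (10xxxxxx ✓), payload 101110.
Concatenate: 011011111110001101110 = 0xDFC6E (21 bits → U+DFC6E).

U+DFC6E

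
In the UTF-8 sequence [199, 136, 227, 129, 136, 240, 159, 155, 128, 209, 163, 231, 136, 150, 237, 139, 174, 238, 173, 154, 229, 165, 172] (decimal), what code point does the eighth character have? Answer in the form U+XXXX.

Offset 0: leading byte 0xC7 = 11000111 → 2-byte char #1 = C7 88.
Offset 2: leading byte 0xE3 = 11100011 → 3-byte char #2 = E3 81 88.
Offset 5: leading byte 0xF0 = 11110000 → 4-byte char #3 = F0 9F 9B 80.
Offset 9: leading byte 0xD1 = 11010001 → 2-byte char #4 = D1 A3.
Offset 11: leading byte 0xE7 = 11100111 → 3-byte char #5 = E7 88 96.
Offset 14: leading byte 0xED = 11101101 → 3-byte char #6 = ED 8B AE.
Offset 17: leading byte 0xEE = 11101110 → 3-byte char #7 = EE AD 9A.
Offset 20: leading byte 0xE5 = 11100101 → 3-byte char #8 = E5 A5 AC.
Leading byte 0xE5 = 11100101 matches 1110xxxx → 3-byte sequence.
Byte 1: 0xE5 = 11100101, payload 0101 (4 bits).
Byte 2: 0xA5 = 10100101 (10xxxxxx ✓), payload 100101.
Byte 3: 0xAC = 10101100 (10xxxxxx ✓), payload 101100.
Concatenate: 0101100101101100 = 0x596C (16 bits → U+596C).

U+596C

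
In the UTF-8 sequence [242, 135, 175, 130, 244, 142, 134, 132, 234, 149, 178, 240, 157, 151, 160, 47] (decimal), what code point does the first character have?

Offset 0: leading byte 0xF2 = 11110010 → 4-byte char #1 = F2 87 AF 82.
Leading byte 0xF2 = 11110010 matches 11110xxx → 4-byte sequence.
Byte 1: 0xF2 = 11110010, payload 010 (3 bits).
Byte 2: 0x87 = 10000111 (10xxxxxx ✓), payload 000111.
Byte 3: 0xAF = 10101111 (10xxxxxx ✓), payload 101111.
Byte 4: 0x82 = 10000010 (10xxxxxx ✓), payload 000010.
Concatenate: 010000111101111000010 = 0x87BC2 (21 bits → U+87BC2).

U+87BC2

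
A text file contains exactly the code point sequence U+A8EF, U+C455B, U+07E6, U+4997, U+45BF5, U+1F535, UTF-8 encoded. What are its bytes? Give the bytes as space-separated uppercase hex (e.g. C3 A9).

U+A8EF: 3-byte form → EA A3 AF.
U+C455B: 4-byte form → F3 84 95 9B.
U+07E6: 2-byte form → DF A6.
U+4997: 3-byte form → E4 A6 97.
U+45BF5: 4-byte form → F1 85 AF B5.
U+1F535: 4-byte form → F0 9F 94 B5.
Concatenated (20 bytes): EA A3 AF F3 84 95 9B DF A6 E4 A6 97 F1 85 AF B5 F0 9F 94 B5.

EA A3 AF F3 84 95 9B DF A6 E4 A6 97 F1 85 AF B5 F0 9F 94 B5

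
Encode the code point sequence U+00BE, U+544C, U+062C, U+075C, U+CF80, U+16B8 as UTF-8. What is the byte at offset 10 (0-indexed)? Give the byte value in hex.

U+00BE → 2-byte form C2 BE at offsets 0–1.
U+544C → 3-byte form E5 91 8C at offsets 2–4.
U+062C → 2-byte form D8 AC at offsets 5–6.
U+075C → 2-byte form DD 9C at offsets 7–8.
U+CF80 → 3-byte form EC BE 80 at offsets 9–11.
Offset 10 falls in char 5's range; it's byte 2 of EC BE 80 = 0xBE.

0xBE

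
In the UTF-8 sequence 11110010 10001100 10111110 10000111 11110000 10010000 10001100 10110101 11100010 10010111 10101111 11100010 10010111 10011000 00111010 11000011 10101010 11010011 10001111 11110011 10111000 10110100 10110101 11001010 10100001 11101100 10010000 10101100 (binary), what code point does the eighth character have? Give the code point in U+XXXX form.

U+F8D35

Offset 0: leading byte 0xF2 = 11110010 → 4-byte char #1 = F2 8C BE 87.
Offset 4: leading byte 0xF0 = 11110000 → 4-byte char #2 = F0 90 8C B5.
Offset 8: leading byte 0xE2 = 11100010 → 3-byte char #3 = E2 97 AF.
Offset 11: leading byte 0xE2 = 11100010 → 3-byte char #4 = E2 97 98.
Offset 14: leading byte 0x3A = 00111010 → 1-byte char #5 = 3A.
Offset 15: leading byte 0xC3 = 11000011 → 2-byte char #6 = C3 AA.
Offset 17: leading byte 0xD3 = 11010011 → 2-byte char #7 = D3 8F.
Offset 19: leading byte 0xF3 = 11110011 → 4-byte char #8 = F3 B8 B4 B5.
Leading byte 0xF3 = 11110011 matches 11110xxx → 4-byte sequence.
Byte 1: 0xF3 = 11110011, payload 011 (3 bits).
Byte 2: 0xB8 = 10111000 (10xxxxxx ✓), payload 111000.
Byte 3: 0xB4 = 10110100 (10xxxxxx ✓), payload 110100.
Byte 4: 0xB5 = 10110101 (10xxxxxx ✓), payload 110101.
Concatenate: 011111000110100110101 = 0xF8D35 (21 bits → U+F8D35).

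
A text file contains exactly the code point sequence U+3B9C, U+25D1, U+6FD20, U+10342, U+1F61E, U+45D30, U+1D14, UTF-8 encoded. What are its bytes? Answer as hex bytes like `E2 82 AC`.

U+3B9C: 3-byte form → E3 AE 9C.
U+25D1: 3-byte form → E2 97 91.
U+6FD20: 4-byte form → F1 AF B4 A0.
U+10342: 4-byte form → F0 90 8D 82.
U+1F61E: 4-byte form → F0 9F 98 9E.
U+45D30: 4-byte form → F1 85 B4 B0.
U+1D14: 3-byte form → E1 B4 94.
Concatenated (25 bytes): E3 AE 9C E2 97 91 F1 AF B4 A0 F0 90 8D 82 F0 9F 98 9E F1 85 B4 B0 E1 B4 94.

E3 AE 9C E2 97 91 F1 AF B4 A0 F0 90 8D 82 F0 9F 98 9E F1 85 B4 B0 E1 B4 94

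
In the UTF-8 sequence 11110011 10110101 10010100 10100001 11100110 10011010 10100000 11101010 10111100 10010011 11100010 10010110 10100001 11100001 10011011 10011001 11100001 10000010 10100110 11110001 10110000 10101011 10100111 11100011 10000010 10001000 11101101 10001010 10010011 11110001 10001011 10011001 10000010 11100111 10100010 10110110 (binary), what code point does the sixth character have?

Offset 0: leading byte 0xF3 = 11110011 → 4-byte char #1 = F3 B5 94 A1.
Offset 4: leading byte 0xE6 = 11100110 → 3-byte char #2 = E6 9A A0.
Offset 7: leading byte 0xEA = 11101010 → 3-byte char #3 = EA BC 93.
Offset 10: leading byte 0xE2 = 11100010 → 3-byte char #4 = E2 96 A1.
Offset 13: leading byte 0xE1 = 11100001 → 3-byte char #5 = E1 9B 99.
Offset 16: leading byte 0xE1 = 11100001 → 3-byte char #6 = E1 82 A6.
Leading byte 0xE1 = 11100001 matches 1110xxxx → 3-byte sequence.
Byte 1: 0xE1 = 11100001, payload 0001 (4 bits).
Byte 2: 0x82 = 10000010 (10xxxxxx ✓), payload 000010.
Byte 3: 0xA6 = 10100110 (10xxxxxx ✓), payload 100110.
Concatenate: 0001000010100110 = 0x10A6 (16 bits → U+10A6).

U+10A6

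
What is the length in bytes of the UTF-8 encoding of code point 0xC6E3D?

U+C6E3D = 0xC6E3D. UTF-8 uses 1 byte below 0x80, 2 below 0x800, 3 below 0x10000, 4 up to 0x10FFFF. 0xC6E3D is in U+10000–U+10FFFF → 4 bytes.

4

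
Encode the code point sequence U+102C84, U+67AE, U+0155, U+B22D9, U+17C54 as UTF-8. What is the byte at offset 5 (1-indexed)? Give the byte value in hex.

0xE6

1-indexed offset 5 is 0-indexed offset 4.
U+102C84 → 4-byte form F4 82 B2 84 at offsets 0–3.
U+67AE → 3-byte form E6 9E AE at offsets 4–6.
Offset 4 falls in char 2's range; it's byte 1 of E6 9E AE = 0xE6.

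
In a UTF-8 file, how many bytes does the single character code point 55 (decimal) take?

1

U+0037 = 0x37. UTF-8 uses 1 byte below 0x80, 2 below 0x800, 3 below 0x10000, 4 up to 0x10FFFF. 0x37 is in U+0000–U+007F → 1 byte.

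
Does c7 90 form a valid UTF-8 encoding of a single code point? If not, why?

Leading byte 0xC7 = 11000111 → 2-byte form.
Continuation bytes 0x90=10010000 all match 10xxxxxx.
Decoded value 0x1D0 is ≥ 0x80 (shortest form) and not a surrogate.

valid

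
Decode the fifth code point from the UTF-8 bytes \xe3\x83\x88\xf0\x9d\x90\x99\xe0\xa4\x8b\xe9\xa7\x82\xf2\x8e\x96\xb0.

U+8E5B0

Offset 0: leading byte 0xE3 = 11100011 → 3-byte char #1 = E3 83 88.
Offset 3: leading byte 0xF0 = 11110000 → 4-byte char #2 = F0 9D 90 99.
Offset 7: leading byte 0xE0 = 11100000 → 3-byte char #3 = E0 A4 8B.
Offset 10: leading byte 0xE9 = 11101001 → 3-byte char #4 = E9 A7 82.
Offset 13: leading byte 0xF2 = 11110010 → 4-byte char #5 = F2 8E 96 B0.
Leading byte 0xF2 = 11110010 matches 11110xxx → 4-byte sequence.
Byte 1: 0xF2 = 11110010, payload 010 (3 bits).
Byte 2: 0x8E = 10001110 (10xxxxxx ✓), payload 001110.
Byte 3: 0x96 = 10010110 (10xxxxxx ✓), payload 010110.
Byte 4: 0xB0 = 10110000 (10xxxxxx ✓), payload 110000.
Concatenate: 010001110010110110000 = 0x8E5B0 (21 bits → U+8E5B0).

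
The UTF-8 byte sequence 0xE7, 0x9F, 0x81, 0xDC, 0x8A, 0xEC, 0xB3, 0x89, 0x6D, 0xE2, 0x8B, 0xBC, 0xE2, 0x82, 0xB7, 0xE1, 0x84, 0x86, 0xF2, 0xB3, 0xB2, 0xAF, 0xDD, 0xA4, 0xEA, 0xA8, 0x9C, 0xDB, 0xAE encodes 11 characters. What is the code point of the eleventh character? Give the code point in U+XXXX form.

U+06EE

Offset 0: leading byte 0xE7 = 11100111 → 3-byte char #1 = E7 9F 81.
Offset 3: leading byte 0xDC = 11011100 → 2-byte char #2 = DC 8A.
Offset 5: leading byte 0xEC = 11101100 → 3-byte char #3 = EC B3 89.
Offset 8: leading byte 0x6D = 01101101 → 1-byte char #4 = 6D.
Offset 9: leading byte 0xE2 = 11100010 → 3-byte char #5 = E2 8B BC.
Offset 12: leading byte 0xE2 = 11100010 → 3-byte char #6 = E2 82 B7.
Offset 15: leading byte 0xE1 = 11100001 → 3-byte char #7 = E1 84 86.
Offset 18: leading byte 0xF2 = 11110010 → 4-byte char #8 = F2 B3 B2 AF.
Offset 22: leading byte 0xDD = 11011101 → 2-byte char #9 = DD A4.
Offset 24: leading byte 0xEA = 11101010 → 3-byte char #10 = EA A8 9C.
Offset 27: leading byte 0xDB = 11011011 → 2-byte char #11 = DB AE.
Leading byte 0xDB = 11011011 matches 110xxxxx → 2-byte sequence.
Byte 1: 0xDB = 11011011, payload 11011 (5 bits).
Byte 2: 0xAE = 10101110 (10xxxxxx ✓), payload 101110.
Concatenate: 11011101110 = 0x6EE (11 bits → U+06EE).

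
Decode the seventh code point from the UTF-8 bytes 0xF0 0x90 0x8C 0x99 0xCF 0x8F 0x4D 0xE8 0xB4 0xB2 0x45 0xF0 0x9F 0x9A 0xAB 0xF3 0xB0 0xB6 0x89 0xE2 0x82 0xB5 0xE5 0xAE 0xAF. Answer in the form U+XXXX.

Offset 0: leading byte 0xF0 = 11110000 → 4-byte char #1 = F0 90 8C 99.
Offset 4: leading byte 0xCF = 11001111 → 2-byte char #2 = CF 8F.
Offset 6: leading byte 0x4D = 01001101 → 1-byte char #3 = 4D.
Offset 7: leading byte 0xE8 = 11101000 → 3-byte char #4 = E8 B4 B2.
Offset 10: leading byte 0x45 = 01000101 → 1-byte char #5 = 45.
Offset 11: leading byte 0xF0 = 11110000 → 4-byte char #6 = F0 9F 9A AB.
Offset 15: leading byte 0xF3 = 11110011 → 4-byte char #7 = F3 B0 B6 89.
Leading byte 0xF3 = 11110011 matches 11110xxx → 4-byte sequence.
Byte 1: 0xF3 = 11110011, payload 011 (3 bits).
Byte 2: 0xB0 = 10110000 (10xxxxxx ✓), payload 110000.
Byte 3: 0xB6 = 10110110 (10xxxxxx ✓), payload 110110.
Byte 4: 0x89 = 10001001 (10xxxxxx ✓), payload 001001.
Concatenate: 011110000110110001001 = 0xF0D89 (21 bits → U+F0D89).

U+F0D89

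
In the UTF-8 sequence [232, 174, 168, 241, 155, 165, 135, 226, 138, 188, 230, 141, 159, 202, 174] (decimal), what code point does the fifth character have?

U+02AE

Offset 0: leading byte 0xE8 = 11101000 → 3-byte char #1 = E8 AE A8.
Offset 3: leading byte 0xF1 = 11110001 → 4-byte char #2 = F1 9B A5 87.
Offset 7: leading byte 0xE2 = 11100010 → 3-byte char #3 = E2 8A BC.
Offset 10: leading byte 0xE6 = 11100110 → 3-byte char #4 = E6 8D 9F.
Offset 13: leading byte 0xCA = 11001010 → 2-byte char #5 = CA AE.
Leading byte 0xCA = 11001010 matches 110xxxxx → 2-byte sequence.
Byte 1: 0xCA = 11001010, payload 01010 (5 bits).
Byte 2: 0xAE = 10101110 (10xxxxxx ✓), payload 101110.
Concatenate: 01010101110 = 0x2AE (11 bits → U+02AE).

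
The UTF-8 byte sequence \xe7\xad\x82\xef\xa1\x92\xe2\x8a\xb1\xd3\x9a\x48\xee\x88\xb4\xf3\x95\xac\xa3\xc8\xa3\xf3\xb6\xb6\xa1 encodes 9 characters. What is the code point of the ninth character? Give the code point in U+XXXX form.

Offset 0: leading byte 0xE7 = 11100111 → 3-byte char #1 = E7 AD 82.
Offset 3: leading byte 0xEF = 11101111 → 3-byte char #2 = EF A1 92.
Offset 6: leading byte 0xE2 = 11100010 → 3-byte char #3 = E2 8A B1.
Offset 9: leading byte 0xD3 = 11010011 → 2-byte char #4 = D3 9A.
Offset 11: leading byte 0x48 = 01001000 → 1-byte char #5 = 48.
Offset 12: leading byte 0xEE = 11101110 → 3-byte char #6 = EE 88 B4.
Offset 15: leading byte 0xF3 = 11110011 → 4-byte char #7 = F3 95 AC A3.
Offset 19: leading byte 0xC8 = 11001000 → 2-byte char #8 = C8 A3.
Offset 21: leading byte 0xF3 = 11110011 → 4-byte char #9 = F3 B6 B6 A1.
Leading byte 0xF3 = 11110011 matches 11110xxx → 4-byte sequence.
Byte 1: 0xF3 = 11110011, payload 011 (3 bits).
Byte 2: 0xB6 = 10110110 (10xxxxxx ✓), payload 110110.
Byte 3: 0xB6 = 10110110 (10xxxxxx ✓), payload 110110.
Byte 4: 0xA1 = 10100001 (10xxxxxx ✓), payload 100001.
Concatenate: 011110110110110100001 = 0xF6DA1 (21 bits → U+F6DA1).

U+F6DA1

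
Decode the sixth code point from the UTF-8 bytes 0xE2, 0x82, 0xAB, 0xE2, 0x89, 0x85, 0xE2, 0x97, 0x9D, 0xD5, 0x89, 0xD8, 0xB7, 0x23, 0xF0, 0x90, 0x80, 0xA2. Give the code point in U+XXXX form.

Offset 0: leading byte 0xE2 = 11100010 → 3-byte char #1 = E2 82 AB.
Offset 3: leading byte 0xE2 = 11100010 → 3-byte char #2 = E2 89 85.
Offset 6: leading byte 0xE2 = 11100010 → 3-byte char #3 = E2 97 9D.
Offset 9: leading byte 0xD5 = 11010101 → 2-byte char #4 = D5 89.
Offset 11: leading byte 0xD8 = 11011000 → 2-byte char #5 = D8 B7.
Offset 13: leading byte 0x23 = 00100011 → 1-byte char #6 = 23.
Leading byte 0x23 = 00100011 matches 0xxxxxxx → 1-byte sequence.
Byte 1: 0x23 = 00100011, payload 0100011 (7 bits).
Concatenate: 0100011 = 0x23 (7 bits → U+0023).

U+0023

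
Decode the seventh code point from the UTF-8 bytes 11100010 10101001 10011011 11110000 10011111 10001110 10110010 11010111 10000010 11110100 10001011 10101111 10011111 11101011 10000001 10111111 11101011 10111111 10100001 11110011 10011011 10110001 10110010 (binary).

U+DBC72

Offset 0: leading byte 0xE2 = 11100010 → 3-byte char #1 = E2 A9 9B.
Offset 3: leading byte 0xF0 = 11110000 → 4-byte char #2 = F0 9F 8E B2.
Offset 7: leading byte 0xD7 = 11010111 → 2-byte char #3 = D7 82.
Offset 9: leading byte 0xF4 = 11110100 → 4-byte char #4 = F4 8B AF 9F.
Offset 13: leading byte 0xEB = 11101011 → 3-byte char #5 = EB 81 BF.
Offset 16: leading byte 0xEB = 11101011 → 3-byte char #6 = EB BF A1.
Offset 19: leading byte 0xF3 = 11110011 → 4-byte char #7 = F3 9B B1 B2.
Leading byte 0xF3 = 11110011 matches 11110xxx → 4-byte sequence.
Byte 1: 0xF3 = 11110011, payload 011 (3 bits).
Byte 2: 0x9B = 10011011 (10xxxxxx ✓), payload 011011.
Byte 3: 0xB1 = 10110001 (10xxxxxx ✓), payload 110001.
Byte 4: 0xB2 = 10110010 (10xxxxxx ✓), payload 110010.
Concatenate: 011011011110001110010 = 0xDBC72 (21 bits → U+DBC72).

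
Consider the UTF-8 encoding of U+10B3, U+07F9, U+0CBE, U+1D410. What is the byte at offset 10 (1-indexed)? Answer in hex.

1-indexed offset 10 is 0-indexed offset 9.
U+10B3 → 3-byte form E1 82 B3 at offsets 0–2.
U+07F9 → 2-byte form DF B9 at offsets 3–4.
U+0CBE → 3-byte form E0 B2 BE at offsets 5–7.
U+1D410 → 4-byte form F0 9D 90 90 at offsets 8–11.
Offset 9 falls in char 4's range; it's byte 2 of F0 9D 90 90 = 0x9D.

0x9D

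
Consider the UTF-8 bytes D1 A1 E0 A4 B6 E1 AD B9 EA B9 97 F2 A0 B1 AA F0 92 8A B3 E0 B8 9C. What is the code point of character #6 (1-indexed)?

U+122B3

Offset 0: leading byte 0xD1 = 11010001 → 2-byte char #1 = D1 A1.
Offset 2: leading byte 0xE0 = 11100000 → 3-byte char #2 = E0 A4 B6.
Offset 5: leading byte 0xE1 = 11100001 → 3-byte char #3 = E1 AD B9.
Offset 8: leading byte 0xEA = 11101010 → 3-byte char #4 = EA B9 97.
Offset 11: leading byte 0xF2 = 11110010 → 4-byte char #5 = F2 A0 B1 AA.
Offset 15: leading byte 0xF0 = 11110000 → 4-byte char #6 = F0 92 8A B3.
Leading byte 0xF0 = 11110000 matches 11110xxx → 4-byte sequence.
Byte 1: 0xF0 = 11110000, payload 000 (3 bits).
Byte 2: 0x92 = 10010010 (10xxxxxx ✓), payload 010010.
Byte 3: 0x8A = 10001010 (10xxxxxx ✓), payload 001010.
Byte 4: 0xB3 = 10110011 (10xxxxxx ✓), payload 110011.
Concatenate: 000010010001010110011 = 0x122B3 (21 bits → U+122B3).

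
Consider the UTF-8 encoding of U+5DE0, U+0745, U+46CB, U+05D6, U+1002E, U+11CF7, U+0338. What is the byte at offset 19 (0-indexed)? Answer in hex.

0xB8

U+5DE0 → 3-byte form E5 B7 A0 at offsets 0–2.
U+0745 → 2-byte form DD 85 at offsets 3–4.
U+46CB → 3-byte form E4 9B 8B at offsets 5–7.
U+05D6 → 2-byte form D7 96 at offsets 8–9.
U+1002E → 4-byte form F0 90 80 AE at offsets 10–13.
U+11CF7 → 4-byte form F0 91 B3 B7 at offsets 14–17.
U+0338 → 2-byte form CC B8 at offsets 18–19.
Offset 19 falls in char 7's range; it's byte 2 of CC B8 = 0xB8.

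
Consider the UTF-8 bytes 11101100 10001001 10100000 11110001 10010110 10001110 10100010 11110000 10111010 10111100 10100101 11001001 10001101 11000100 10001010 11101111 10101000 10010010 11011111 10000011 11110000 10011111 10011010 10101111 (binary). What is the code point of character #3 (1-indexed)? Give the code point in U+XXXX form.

Offset 0: leading byte 0xEC = 11101100 → 3-byte char #1 = EC 89 A0.
Offset 3: leading byte 0xF1 = 11110001 → 4-byte char #2 = F1 96 8E A2.
Offset 7: leading byte 0xF0 = 11110000 → 4-byte char #3 = F0 BA BC A5.
Leading byte 0xF0 = 11110000 matches 11110xxx → 4-byte sequence.
Byte 1: 0xF0 = 11110000, payload 000 (3 bits).
Byte 2: 0xBA = 10111010 (10xxxxxx ✓), payload 111010.
Byte 3: 0xBC = 10111100 (10xxxxxx ✓), payload 111100.
Byte 4: 0xA5 = 10100101 (10xxxxxx ✓), payload 100101.
Concatenate: 000111010111100100101 = 0x3AF25 (21 bits → U+3AF25).

U+3AF25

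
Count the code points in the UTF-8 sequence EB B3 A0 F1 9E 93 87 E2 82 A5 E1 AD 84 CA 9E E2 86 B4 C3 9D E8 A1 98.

8

Byte at offset 0: 0xEB = 11101011 → 3-byte char (#1). Advance 3.
Byte at offset 3: 0xF1 = 11110001 → 4-byte char (#2). Advance 4.
Byte at offset 7: 0xE2 = 11100010 → 3-byte char (#3). Advance 3.
Byte at offset 10: 0xE1 = 11100001 → 3-byte char (#4). Advance 3.
Byte at offset 13: 0xCA = 11001010 → 2-byte char (#5). Advance 2.
Byte at offset 15: 0xE2 = 11100010 → 3-byte char (#6). Advance 3.
Byte at offset 18: 0xC3 = 11000011 → 2-byte char (#7). Advance 2.
Byte at offset 20: 0xE8 = 11101000 → 3-byte char (#8). Advance 3.
Reached end at offset 23 after 8 code points.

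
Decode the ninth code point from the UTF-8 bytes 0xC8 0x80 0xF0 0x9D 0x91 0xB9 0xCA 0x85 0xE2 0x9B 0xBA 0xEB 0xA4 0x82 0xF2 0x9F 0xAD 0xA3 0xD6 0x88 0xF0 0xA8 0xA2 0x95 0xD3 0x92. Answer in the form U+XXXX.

U+04D2

Offset 0: leading byte 0xC8 = 11001000 → 2-byte char #1 = C8 80.
Offset 2: leading byte 0xF0 = 11110000 → 4-byte char #2 = F0 9D 91 B9.
Offset 6: leading byte 0xCA = 11001010 → 2-byte char #3 = CA 85.
Offset 8: leading byte 0xE2 = 11100010 → 3-byte char #4 = E2 9B BA.
Offset 11: leading byte 0xEB = 11101011 → 3-byte char #5 = EB A4 82.
Offset 14: leading byte 0xF2 = 11110010 → 4-byte char #6 = F2 9F AD A3.
Offset 18: leading byte 0xD6 = 11010110 → 2-byte char #7 = D6 88.
Offset 20: leading byte 0xF0 = 11110000 → 4-byte char #8 = F0 A8 A2 95.
Offset 24: leading byte 0xD3 = 11010011 → 2-byte char #9 = D3 92.
Leading byte 0xD3 = 11010011 matches 110xxxxx → 2-byte sequence.
Byte 1: 0xD3 = 11010011, payload 10011 (5 bits).
Byte 2: 0x92 = 10010010 (10xxxxxx ✓), payload 010010.
Concatenate: 10011010010 = 0x4D2 (11 bits → U+04D2).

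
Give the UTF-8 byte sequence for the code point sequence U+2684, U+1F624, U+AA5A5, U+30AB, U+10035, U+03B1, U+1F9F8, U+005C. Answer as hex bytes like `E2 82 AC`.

E2 9A 84 F0 9F 98 A4 F2 AA 96 A5 E3 82 AB F0 90 80 B5 CE B1 F0 9F A7 B8 5C

U+2684: 3-byte form → E2 9A 84.
U+1F624: 4-byte form → F0 9F 98 A4.
U+AA5A5: 4-byte form → F2 AA 96 A5.
U+30AB: 3-byte form → E3 82 AB.
U+10035: 4-byte form → F0 90 80 B5.
U+03B1: 2-byte form → CE B1.
U+1F9F8: 4-byte form → F0 9F A7 B8.
U+005C: 1-byte form → 5C.
Concatenated (25 bytes): E2 9A 84 F0 9F 98 A4 F2 AA 96 A5 E3 82 AB F0 90 80 B5 CE B1 F0 9F A7 B8 5C.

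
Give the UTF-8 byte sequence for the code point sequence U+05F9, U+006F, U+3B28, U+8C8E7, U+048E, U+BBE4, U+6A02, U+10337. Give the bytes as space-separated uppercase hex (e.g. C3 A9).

D7 B9 6F E3 AC A8 F2 8C A3 A7 D2 8E EB AF A4 E6 A8 82 F0 90 8C B7

U+05F9: 2-byte form → D7 B9.
U+006F: 1-byte form → 6F.
U+3B28: 3-byte form → E3 AC A8.
U+8C8E7: 4-byte form → F2 8C A3 A7.
U+048E: 2-byte form → D2 8E.
U+BBE4: 3-byte form → EB AF A4.
U+6A02: 3-byte form → E6 A8 82.
U+10337: 4-byte form → F0 90 8C B7.
Concatenated (22 bytes): D7 B9 6F E3 AC A8 F2 8C A3 A7 D2 8E EB AF A4 E6 A8 82 F0 90 8C B7.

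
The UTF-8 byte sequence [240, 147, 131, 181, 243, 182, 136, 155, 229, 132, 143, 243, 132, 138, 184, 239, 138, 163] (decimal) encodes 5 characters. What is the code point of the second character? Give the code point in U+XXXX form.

U+F621B

Offset 0: leading byte 0xF0 = 11110000 → 4-byte char #1 = F0 93 83 B5.
Offset 4: leading byte 0xF3 = 11110011 → 4-byte char #2 = F3 B6 88 9B.
Leading byte 0xF3 = 11110011 matches 11110xxx → 4-byte sequence.
Byte 1: 0xF3 = 11110011, payload 011 (3 bits).
Byte 2: 0xB6 = 10110110 (10xxxxxx ✓), payload 110110.
Byte 3: 0x88 = 10001000 (10xxxxxx ✓), payload 001000.
Byte 4: 0x9B = 10011011 (10xxxxxx ✓), payload 011011.
Concatenate: 011110110001000011011 = 0xF621B (21 bits → U+F621B).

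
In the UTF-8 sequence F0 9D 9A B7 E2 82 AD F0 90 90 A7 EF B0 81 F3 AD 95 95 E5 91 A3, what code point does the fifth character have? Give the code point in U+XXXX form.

U+ED555

Offset 0: leading byte 0xF0 = 11110000 → 4-byte char #1 = F0 9D 9A B7.
Offset 4: leading byte 0xE2 = 11100010 → 3-byte char #2 = E2 82 AD.
Offset 7: leading byte 0xF0 = 11110000 → 4-byte char #3 = F0 90 90 A7.
Offset 11: leading byte 0xEF = 11101111 → 3-byte char #4 = EF B0 81.
Offset 14: leading byte 0xF3 = 11110011 → 4-byte char #5 = F3 AD 95 95.
Leading byte 0xF3 = 11110011 matches 11110xxx → 4-byte sequence.
Byte 1: 0xF3 = 11110011, payload 011 (3 bits).
Byte 2: 0xAD = 10101101 (10xxxxxx ✓), payload 101101.
Byte 3: 0x95 = 10010101 (10xxxxxx ✓), payload 010101.
Byte 4: 0x95 = 10010101 (10xxxxxx ✓), payload 010101.
Concatenate: 011101101010101010101 = 0xED555 (21 bits → U+ED555).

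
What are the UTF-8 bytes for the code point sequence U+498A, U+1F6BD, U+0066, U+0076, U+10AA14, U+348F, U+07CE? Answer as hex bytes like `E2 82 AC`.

E4 A6 8A F0 9F 9A BD 66 76 F4 8A A8 94 E3 92 8F DF 8E

U+498A: 3-byte form → E4 A6 8A.
U+1F6BD: 4-byte form → F0 9F 9A BD.
U+0066: 1-byte form → 66.
U+0076: 1-byte form → 76.
U+10AA14: 4-byte form → F4 8A A8 94.
U+348F: 3-byte form → E3 92 8F.
U+07CE: 2-byte form → DF 8E.
Concatenated (18 bytes): E4 A6 8A F0 9F 9A BD 66 76 F4 8A A8 94 E3 92 8F DF 8E.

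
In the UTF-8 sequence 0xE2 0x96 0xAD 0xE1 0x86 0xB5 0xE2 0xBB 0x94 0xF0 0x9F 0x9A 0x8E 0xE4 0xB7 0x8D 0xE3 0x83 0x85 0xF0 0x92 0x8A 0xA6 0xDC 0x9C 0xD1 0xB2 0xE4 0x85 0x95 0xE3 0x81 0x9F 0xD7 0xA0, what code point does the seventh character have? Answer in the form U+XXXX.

U+122A6

Offset 0: leading byte 0xE2 = 11100010 → 3-byte char #1 = E2 96 AD.
Offset 3: leading byte 0xE1 = 11100001 → 3-byte char #2 = E1 86 B5.
Offset 6: leading byte 0xE2 = 11100010 → 3-byte char #3 = E2 BB 94.
Offset 9: leading byte 0xF0 = 11110000 → 4-byte char #4 = F0 9F 9A 8E.
Offset 13: leading byte 0xE4 = 11100100 → 3-byte char #5 = E4 B7 8D.
Offset 16: leading byte 0xE3 = 11100011 → 3-byte char #6 = E3 83 85.
Offset 19: leading byte 0xF0 = 11110000 → 4-byte char #7 = F0 92 8A A6.
Leading byte 0xF0 = 11110000 matches 11110xxx → 4-byte sequence.
Byte 1: 0xF0 = 11110000, payload 000 (3 bits).
Byte 2: 0x92 = 10010010 (10xxxxxx ✓), payload 010010.
Byte 3: 0x8A = 10001010 (10xxxxxx ✓), payload 001010.
Byte 4: 0xA6 = 10100110 (10xxxxxx ✓), payload 100110.
Concatenate: 000010010001010100110 = 0x122A6 (21 bits → U+122A6).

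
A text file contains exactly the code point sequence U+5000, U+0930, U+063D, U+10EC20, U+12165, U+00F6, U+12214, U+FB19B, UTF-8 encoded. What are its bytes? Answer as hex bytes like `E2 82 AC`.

U+5000: 3-byte form → E5 80 80.
U+0930: 3-byte form → E0 A4 B0.
U+063D: 2-byte form → D8 BD.
U+10EC20: 4-byte form → F4 8E B0 A0.
U+12165: 4-byte form → F0 92 85 A5.
U+00F6: 2-byte form → C3 B6.
U+12214: 4-byte form → F0 92 88 94.
U+FB19B: 4-byte form → F3 BB 86 9B.
Concatenated (26 bytes): E5 80 80 E0 A4 B0 D8 BD F4 8E B0 A0 F0 92 85 A5 C3 B6 F0 92 88 94 F3 BB 86 9B.

E5 80 80 E0 A4 B0 D8 BD F4 8E B0 A0 F0 92 85 A5 C3 B6 F0 92 88 94 F3 BB 86 9B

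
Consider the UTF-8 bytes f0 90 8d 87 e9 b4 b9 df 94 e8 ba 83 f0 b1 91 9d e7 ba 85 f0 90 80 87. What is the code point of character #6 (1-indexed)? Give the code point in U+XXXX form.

U+7E85

Offset 0: leading byte 0xF0 = 11110000 → 4-byte char #1 = F0 90 8D 87.
Offset 4: leading byte 0xE9 = 11101001 → 3-byte char #2 = E9 B4 B9.
Offset 7: leading byte 0xDF = 11011111 → 2-byte char #3 = DF 94.
Offset 9: leading byte 0xE8 = 11101000 → 3-byte char #4 = E8 BA 83.
Offset 12: leading byte 0xF0 = 11110000 → 4-byte char #5 = F0 B1 91 9D.
Offset 16: leading byte 0xE7 = 11100111 → 3-byte char #6 = E7 BA 85.
Leading byte 0xE7 = 11100111 matches 1110xxxx → 3-byte sequence.
Byte 1: 0xE7 = 11100111, payload 0111 (4 bits).
Byte 2: 0xBA = 10111010 (10xxxxxx ✓), payload 111010.
Byte 3: 0x85 = 10000101 (10xxxxxx ✓), payload 000101.
Concatenate: 0111111010000101 = 0x7E85 (16 bits → U+7E85).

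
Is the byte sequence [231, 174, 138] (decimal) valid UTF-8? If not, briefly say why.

valid

Leading byte 0xE7 = 11100111 → 3-byte form.
Continuation bytes 0xAE=10101110, 0x8A=10001010 all match 10xxxxxx.
Decoded value 0x7B8A is ≥ 0x800 (shortest form) and not a surrogate.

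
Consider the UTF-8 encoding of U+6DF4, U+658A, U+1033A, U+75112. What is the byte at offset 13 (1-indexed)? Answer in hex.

0x84

1-indexed offset 13 is 0-indexed offset 12.
U+6DF4 → 3-byte form E6 B7 B4 at offsets 0–2.
U+658A → 3-byte form E6 96 8A at offsets 3–5.
U+1033A → 4-byte form F0 90 8C BA at offsets 6–9.
U+75112 → 4-byte form F1 B5 84 92 at offsets 10–13.
Offset 12 falls in char 4's range; it's byte 3 of F1 B5 84 92 = 0x84.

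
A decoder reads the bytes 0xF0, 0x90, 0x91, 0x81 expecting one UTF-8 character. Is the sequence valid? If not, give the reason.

valid

Leading byte 0xF0 = 11110000 → 4-byte form.
Continuation bytes 0x90=10010000, 0x91=10010001, 0x81=10000001 all match 10xxxxxx.
Decoded value 0x10441 is ≥ 0x10000 (shortest form) and not a surrogate.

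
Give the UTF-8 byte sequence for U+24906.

U+24906 = 0x24906 = 149766 decimal. In range U+10000–U+10FFFF → 4-byte form: 11110xxx 10xxxxxx 10xxxxxx 10xxxxxx.
Binary (21 bits): 000100100100100000110.
Split 3+6+6+6: 000 | 100100 | 100100 | 000110.
Byte 1: 11110000 = 0xF0.
Byte 2: 10100100 = 0xA4.
Byte 3: 10100100 = 0xA4.
Byte 4: 10000110 = 0x86.

F0 A4 A4 86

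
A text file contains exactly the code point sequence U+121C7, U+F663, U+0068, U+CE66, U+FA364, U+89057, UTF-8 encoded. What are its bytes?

F0 92 87 87 EF 99 A3 68 EC B9 A6 F3 BA 8D A4 F2 89 81 97

U+121C7: 4-byte form → F0 92 87 87.
U+F663: 3-byte form → EF 99 A3.
U+0068: 1-byte form → 68.
U+CE66: 3-byte form → EC B9 A6.
U+FA364: 4-byte form → F3 BA 8D A4.
U+89057: 4-byte form → F2 89 81 97.
Concatenated (19 bytes): F0 92 87 87 EF 99 A3 68 EC B9 A6 F3 BA 8D A4 F2 89 81 97.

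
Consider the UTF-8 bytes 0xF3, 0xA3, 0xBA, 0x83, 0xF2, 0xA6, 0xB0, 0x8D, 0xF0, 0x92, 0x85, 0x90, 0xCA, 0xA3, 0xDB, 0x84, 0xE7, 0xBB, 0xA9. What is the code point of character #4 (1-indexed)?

U+02A3

Offset 0: leading byte 0xF3 = 11110011 → 4-byte char #1 = F3 A3 BA 83.
Offset 4: leading byte 0xF2 = 11110010 → 4-byte char #2 = F2 A6 B0 8D.
Offset 8: leading byte 0xF0 = 11110000 → 4-byte char #3 = F0 92 85 90.
Offset 12: leading byte 0xCA = 11001010 → 2-byte char #4 = CA A3.
Leading byte 0xCA = 11001010 matches 110xxxxx → 2-byte sequence.
Byte 1: 0xCA = 11001010, payload 01010 (5 bits).
Byte 2: 0xA3 = 10100011 (10xxxxxx ✓), payload 100011.
Concatenate: 01010100011 = 0x2A3 (11 bits → U+02A3).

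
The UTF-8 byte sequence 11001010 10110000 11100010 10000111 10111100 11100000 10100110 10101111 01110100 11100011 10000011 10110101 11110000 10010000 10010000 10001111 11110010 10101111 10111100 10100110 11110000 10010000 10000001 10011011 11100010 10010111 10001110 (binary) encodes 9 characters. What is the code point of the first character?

Offset 0: leading byte 0xCA = 11001010 → 2-byte char #1 = CA B0.
Leading byte 0xCA = 11001010 matches 110xxxxx → 2-byte sequence.
Byte 1: 0xCA = 11001010, payload 01010 (5 bits).
Byte 2: 0xB0 = 10110000 (10xxxxxx ✓), payload 110000.
Concatenate: 01010110000 = 0x2B0 (11 bits → U+02B0).

U+02B0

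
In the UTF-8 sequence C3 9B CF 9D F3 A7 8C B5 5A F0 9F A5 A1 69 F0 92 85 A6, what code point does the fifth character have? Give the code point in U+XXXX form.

U+1F961

Offset 0: leading byte 0xC3 = 11000011 → 2-byte char #1 = C3 9B.
Offset 2: leading byte 0xCF = 11001111 → 2-byte char #2 = CF 9D.
Offset 4: leading byte 0xF3 = 11110011 → 4-byte char #3 = F3 A7 8C B5.
Offset 8: leading byte 0x5A = 01011010 → 1-byte char #4 = 5A.
Offset 9: leading byte 0xF0 = 11110000 → 4-byte char #5 = F0 9F A5 A1.
Leading byte 0xF0 = 11110000 matches 11110xxx → 4-byte sequence.
Byte 1: 0xF0 = 11110000, payload 000 (3 bits).
Byte 2: 0x9F = 10011111 (10xxxxxx ✓), payload 011111.
Byte 3: 0xA5 = 10100101 (10xxxxxx ✓), payload 100101.
Byte 4: 0xA1 = 10100001 (10xxxxxx ✓), payload 100001.
Concatenate: 000011111100101100001 = 0x1F961 (21 bits → U+1F961).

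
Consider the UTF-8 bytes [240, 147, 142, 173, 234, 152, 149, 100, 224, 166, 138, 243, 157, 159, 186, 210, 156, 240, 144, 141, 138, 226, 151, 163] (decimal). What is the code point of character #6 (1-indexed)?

U+049C

Offset 0: leading byte 0xF0 = 11110000 → 4-byte char #1 = F0 93 8E AD.
Offset 4: leading byte 0xEA = 11101010 → 3-byte char #2 = EA 98 95.
Offset 7: leading byte 0x64 = 01100100 → 1-byte char #3 = 64.
Offset 8: leading byte 0xE0 = 11100000 → 3-byte char #4 = E0 A6 8A.
Offset 11: leading byte 0xF3 = 11110011 → 4-byte char #5 = F3 9D 9F BA.
Offset 15: leading byte 0xD2 = 11010010 → 2-byte char #6 = D2 9C.
Leading byte 0xD2 = 11010010 matches 110xxxxx → 2-byte sequence.
Byte 1: 0xD2 = 11010010, payload 10010 (5 bits).
Byte 2: 0x9C = 10011100 (10xxxxxx ✓), payload 011100.
Concatenate: 10010011100 = 0x49C (11 bits → U+049C).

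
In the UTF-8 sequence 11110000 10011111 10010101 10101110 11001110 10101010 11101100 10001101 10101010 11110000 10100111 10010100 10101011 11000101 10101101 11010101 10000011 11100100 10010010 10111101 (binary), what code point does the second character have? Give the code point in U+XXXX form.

U+03AA

Offset 0: leading byte 0xF0 = 11110000 → 4-byte char #1 = F0 9F 95 AE.
Offset 4: leading byte 0xCE = 11001110 → 2-byte char #2 = CE AA.
Leading byte 0xCE = 11001110 matches 110xxxxx → 2-byte sequence.
Byte 1: 0xCE = 11001110, payload 01110 (5 bits).
Byte 2: 0xAA = 10101010 (10xxxxxx ✓), payload 101010.
Concatenate: 01110101010 = 0x3AA (11 bits → U+03AA).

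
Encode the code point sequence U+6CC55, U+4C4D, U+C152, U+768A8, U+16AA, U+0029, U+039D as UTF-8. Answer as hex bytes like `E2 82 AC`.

U+6CC55: 4-byte form → F1 AC B1 95.
U+4C4D: 3-byte form → E4 B1 8D.
U+C152: 3-byte form → EC 85 92.
U+768A8: 4-byte form → F1 B6 A2 A8.
U+16AA: 3-byte form → E1 9A AA.
U+0029: 1-byte form → 29.
U+039D: 2-byte form → CE 9D.
Concatenated (20 bytes): F1 AC B1 95 E4 B1 8D EC 85 92 F1 B6 A2 A8 E1 9A AA 29 CE 9D.

F1 AC B1 95 E4 B1 8D EC 85 92 F1 B6 A2 A8 E1 9A AA 29 CE 9D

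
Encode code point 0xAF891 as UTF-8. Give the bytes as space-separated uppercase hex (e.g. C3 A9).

F2 AF A2 91

U+AF891 = 0xAF891 = 718993 decimal. In range U+10000–U+10FFFF → 4-byte form: 11110xxx 10xxxxxx 10xxxxxx 10xxxxxx.
Binary (21 bits): 010101111100010010001.
Split 3+6+6+6: 010 | 101111 | 100010 | 010001.
Byte 1: 11110010 = 0xF2.
Byte 2: 10101111 = 0xAF.
Byte 3: 10100010 = 0xA2.
Byte 4: 10010001 = 0x91.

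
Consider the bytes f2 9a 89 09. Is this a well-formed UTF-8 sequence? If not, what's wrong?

Leading byte 0xF2 = 11110010 → 4-byte form.
Byte 4 is 0x09 = 00001001, which is not 10xxxxxx — expected a continuation byte.

invalid (non-continuation byte where continuation expected)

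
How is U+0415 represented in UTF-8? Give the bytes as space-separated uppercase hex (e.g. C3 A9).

D0 95

U+0415 = 0x415 = 1045 decimal. In range U+0080–U+07FF → 2-byte form: 110xxxxx 10xxxxxx.
Binary (11 bits): 10000010101.
Split 5+6: 10000 | 010101.
Byte 1: 11010000 = 0xD0.
Byte 2: 10010101 = 0x95.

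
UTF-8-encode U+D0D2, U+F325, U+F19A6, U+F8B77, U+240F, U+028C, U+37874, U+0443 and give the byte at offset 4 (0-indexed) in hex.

0x8C

U+D0D2 → 3-byte form ED 83 92 at offsets 0–2.
U+F325 → 3-byte form EF 8C A5 at offsets 3–5.
Offset 4 falls in char 2's range; it's byte 2 of EF 8C A5 = 0x8C.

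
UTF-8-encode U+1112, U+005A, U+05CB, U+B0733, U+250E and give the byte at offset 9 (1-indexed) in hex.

1-indexed offset 9 is 0-indexed offset 8.
U+1112 → 3-byte form E1 84 92 at offsets 0–2.
U+005A → 1-byte form 5A at offsets 3–3.
U+05CB → 2-byte form D7 8B at offsets 4–5.
U+B0733 → 4-byte form F2 B0 9C B3 at offsets 6–9.
Offset 8 falls in char 4's range; it's byte 3 of F2 B0 9C B3 = 0x9C.

0x9C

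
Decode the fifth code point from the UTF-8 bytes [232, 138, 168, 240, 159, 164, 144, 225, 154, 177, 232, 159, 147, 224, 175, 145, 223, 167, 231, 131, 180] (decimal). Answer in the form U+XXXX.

U+0BD1

Offset 0: leading byte 0xE8 = 11101000 → 3-byte char #1 = E8 8A A8.
Offset 3: leading byte 0xF0 = 11110000 → 4-byte char #2 = F0 9F A4 90.
Offset 7: leading byte 0xE1 = 11100001 → 3-byte char #3 = E1 9A B1.
Offset 10: leading byte 0xE8 = 11101000 → 3-byte char #4 = E8 9F 93.
Offset 13: leading byte 0xE0 = 11100000 → 3-byte char #5 = E0 AF 91.
Leading byte 0xE0 = 11100000 matches 1110xxxx → 3-byte sequence.
Byte 1: 0xE0 = 11100000, payload 0000 (4 bits).
Byte 2: 0xAF = 10101111 (10xxxxxx ✓), payload 101111.
Byte 3: 0x91 = 10010001 (10xxxxxx ✓), payload 010001.
Concatenate: 0000101111010001 = 0xBD1 (16 bits → U+0BD1).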